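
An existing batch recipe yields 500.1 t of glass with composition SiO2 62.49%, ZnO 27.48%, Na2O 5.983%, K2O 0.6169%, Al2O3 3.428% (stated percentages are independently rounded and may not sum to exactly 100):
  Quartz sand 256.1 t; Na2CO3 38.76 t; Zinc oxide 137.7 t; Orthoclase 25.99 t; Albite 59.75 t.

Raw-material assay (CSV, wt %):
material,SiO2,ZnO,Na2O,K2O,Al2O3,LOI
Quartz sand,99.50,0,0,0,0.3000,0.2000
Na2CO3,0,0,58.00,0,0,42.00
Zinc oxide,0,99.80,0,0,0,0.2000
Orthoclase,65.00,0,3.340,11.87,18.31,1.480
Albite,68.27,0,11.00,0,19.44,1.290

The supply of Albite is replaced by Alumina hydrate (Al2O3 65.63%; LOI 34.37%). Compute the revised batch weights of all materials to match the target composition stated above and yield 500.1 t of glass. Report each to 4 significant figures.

Values along the way appear, rounded to four significant digits, in the printout; all internal work keeps full precision at each step. Every reported number is rounded a single time — derived quantities, including the totals, five oxide percentages, glass mass, the yield, LOI, are computed starting from the weights per 500.1 t of glass in exact precision as set out in problem or answer.
Target oxide masses per 500.1 t glass:
  SiO2: 62.49% × 500.1 = 312.5 t
  ZnO: 27.48% × 500.1 = 137.4 t
  Na2O: 5.983% × 500.1 = 29.92 t
  K2O: 0.6169% × 500.1 = 3.085 t
  Al2O3: 3.428% × 500.1 = 17.14 t
Balance tally, oxide-wise, on the weights just shown, relative to the basis at hand (each sum matches its target mass up to rounding of the answer):
  SiO2: 297.1·0.9950 + 25.99·0.6500 = 312.5 t (target 312.5 t)
  ZnO: 137.7·0.9980 = 137.4 t (target 137.4 t)
  Na2O: 50.09·0.5800 + 25.99·0.03340 = 29.92 t (target 29.92 t)
  K2O: 25.99·0.1187 = 3.085 t (target 3.085 t)
  Al2O3: 297.1·0.003000 + 25.99·0.1831 + 17.51·0.6563 = 17.14 t (target 17.14 t)
Mass balance on the glass: batch total minus LOI = 500.1 t (per-oxide target masses sum to 500.1 t; against the stated basis, 500.1 t — a pure rounding effect).
Summing the batch: Σ batch = 528.4 t; ignition loss, Σ(batch × LOI) = 28.31 t; as yield: glass ÷ batch → 94.64%.

Revised batch per 500.1 t glass:
  Quartz sand: 297.1 t
  Na2CO3: 50.09 t
  Zinc oxide: 137.7 t
  Orthoclase: 25.99 t
  Alumina hydrate: 17.51 t
Total batch = 528.4 t; LOI loss = 28.31 t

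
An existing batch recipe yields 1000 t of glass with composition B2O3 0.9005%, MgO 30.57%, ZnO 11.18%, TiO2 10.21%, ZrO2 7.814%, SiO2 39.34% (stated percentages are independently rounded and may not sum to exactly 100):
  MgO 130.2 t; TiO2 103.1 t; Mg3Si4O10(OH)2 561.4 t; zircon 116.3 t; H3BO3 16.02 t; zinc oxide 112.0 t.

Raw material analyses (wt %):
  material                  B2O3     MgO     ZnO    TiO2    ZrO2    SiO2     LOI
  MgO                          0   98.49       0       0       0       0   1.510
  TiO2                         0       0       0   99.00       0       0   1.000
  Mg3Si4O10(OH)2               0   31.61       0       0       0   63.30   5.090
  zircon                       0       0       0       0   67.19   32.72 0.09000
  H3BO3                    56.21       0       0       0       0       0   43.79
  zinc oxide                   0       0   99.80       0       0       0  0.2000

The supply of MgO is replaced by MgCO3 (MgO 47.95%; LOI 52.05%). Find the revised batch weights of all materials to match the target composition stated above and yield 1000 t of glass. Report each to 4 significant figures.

Revised batch per 1000 t glass:
  MgCO3: 267.5 t
  TiO2: 103.1 t
  Mg3Si4O10(OH)2: 561.4 t
  zircon: 116.3 t
  H3BO3: 16.02 t
  zinc oxide: 112.0 t
Total batch = 1176 t; LOI loss = 176.2 t

The working math carries full float precision in every operation. The intermediate values are displayed rounded to four significant figures on the page; every reported value carries a single rounding — all derived quantities, which include yield, the totals, the six compositions, glass mass, LOI, are rebuilt in full float precision, precisely as stated by the question or the answer, from the weighed amounts for 1000 t of glass.
The oxide mass targets at 1000 t glass:
  B2O3: 0.9005% × 1000 = 9.005 t
  MgO: 30.57% × 1000 = 305.7 t
  ZnO: 11.18% × 1000 = 111.8 t
  TiO2: 10.21% × 1000 = 102.1 t
  ZrO2: 7.814% × 1000 = 78.14 t
  SiO2: 39.34% × 1000 = 393.4 t
A balance pass over the oxides, working from each reported weight, for the quoted basis mass (every target is met by its sum once rounding is allowed for):
  B2O3: 16.02·0.5621 = 9.005 t (target 9.005 t)
  MgO: 267.5·0.4795 + 561.4·0.3161 = 305.7 t (target 305.7 t)
  ZnO: 112.0·0.9980 = 111.8 t (target 111.8 t)
  TiO2: 103.1·0.9900 = 102.1 t (target 102.1 t)
  ZrO2: 116.3·0.6719 = 78.14 t (target 78.14 t)
  SiO2: 561.4·0.6330 + 116.3·0.3272 = 393.4 t (target 393.4 t)
Glass mass check: Σ batch − LOI loss = 1000 t (summing oxide targets gives 1000 t; against the stated basis, 1000 t — gaps are rounding artifacts).
Total batch = Σ batch = 1176 t; the LOI term Σ batch·LOI equals 176.2 t; as yield: glass ÷ batch → 85.02%.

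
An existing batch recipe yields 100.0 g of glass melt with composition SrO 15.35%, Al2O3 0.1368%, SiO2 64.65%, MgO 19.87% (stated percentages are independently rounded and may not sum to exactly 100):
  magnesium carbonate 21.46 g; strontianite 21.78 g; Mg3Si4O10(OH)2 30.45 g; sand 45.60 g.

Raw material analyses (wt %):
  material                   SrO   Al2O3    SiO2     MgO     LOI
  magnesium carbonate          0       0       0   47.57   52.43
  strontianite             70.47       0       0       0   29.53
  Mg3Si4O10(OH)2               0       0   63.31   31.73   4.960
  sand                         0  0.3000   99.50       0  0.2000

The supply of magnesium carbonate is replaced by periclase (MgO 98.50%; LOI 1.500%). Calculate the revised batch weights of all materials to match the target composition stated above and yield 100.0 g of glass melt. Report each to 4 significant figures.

Revised batch per 100.0 g glass melt:
  periclase: 10.36 g
  strontianite: 21.78 g
  Mg3Si4O10(OH)2: 30.45 g
  sand: 45.60 g
Total batch = 108.2 g; LOI loss = 8.189 g

Mid-chain values appear rounded to four significant figures alongside each step — every computation keeps exact precision in every operation; exactly one rounding lands on every reported number; derived quantities, including ignition loss, totals, the four compositions, net glass mass, yield, are computed from the batch weights for 100.0 g of glass at exact precision exactly as printed in the question or the answer.
Target masses of each oxide per 100.0 g glass melt:
  SrO: 15.35% × 100.0 = 15.35 g
  Al2O3: 0.1368% × 100.0 = 0.1368 g
  SiO2: 64.65% × 100.0 = 64.65 g
  MgO: 19.87% × 100.0 = 19.87 g
Mass-balance tally per oxide applying the batch weights above, versus the basis set out (delivered sums recover each target within answer rounding):
  SrO: 21.78·0.7047 = 15.35 g (target 15.35 g)
  Al2O3: 45.60·0.003000 = 0.1368 g (target 0.1368 g)
  SiO2: 30.45·0.6331 + 45.60·0.9950 = 64.65 g (target 64.65 g)
  MgO: 10.36·0.9850 + 30.45·0.3173 = 19.87 g (target 19.87 g)
Mass balance on the glass: net batch after ignition = 100.0 g (per-oxide target masses sum to 100.0 g; basis as stated: 100.0 g — deltas are rounding alone).
Total batch = Σ batch = 108.2 g; ignition loss, Σ(batch × LOI) = 8.189 g; yield: glass divided by total = 92.43%.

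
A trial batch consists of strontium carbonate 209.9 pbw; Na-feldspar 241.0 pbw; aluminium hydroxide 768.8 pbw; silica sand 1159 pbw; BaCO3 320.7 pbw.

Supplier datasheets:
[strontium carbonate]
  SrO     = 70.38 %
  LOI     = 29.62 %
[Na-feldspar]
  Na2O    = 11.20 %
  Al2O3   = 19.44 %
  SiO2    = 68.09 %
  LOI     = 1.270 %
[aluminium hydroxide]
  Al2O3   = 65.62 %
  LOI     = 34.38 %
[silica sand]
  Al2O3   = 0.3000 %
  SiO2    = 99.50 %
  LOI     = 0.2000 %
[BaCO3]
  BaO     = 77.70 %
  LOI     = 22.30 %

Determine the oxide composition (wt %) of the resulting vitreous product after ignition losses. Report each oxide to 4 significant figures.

Glass mass = 2296 pbw (batch 2699 − LOI 403.4).
Composition: Na2O 1.176%, SrO 6.434%, BaO 10.85%, Al2O3 24.16%, SiO2 57.37%

Intermediates are printed, rounded to 4 significant digits, across the worked steps. All internal work keeps exact precision through every step; a single rounding yields every reported value. Derived quantities, which include ignition loss, five oxide percentages, the yield, glass mass, the totals, are computed in full precision, as they appear in problem or answer, from the batch weights per 2296 pbw of glass.
What the batch supplies per oxide:
  Na2O: 241.0·0.1120 = 26.99 pbw
  SrO: 209.9·0.7038 = 147.7 pbw
  BaO: 320.7·0.7770 = 249.2 pbw
  Al2O3: 241.0·0.1944 + 768.8·0.6562 + 1159·0.003000 = 554.8 pbw
  SiO2: 241.0·0.6809 + 1159·0.9950 = 1317 pbw
LOI: 209.9·0.2962 + 241.0·0.01270 + 768.8·0.3438 + 1159·0.002000 + 320.7·0.2230 = 403.4 pbw
Glass = total batch minus LOI = 2699 − 403.4 = 2296 pbw (= Σ oxide masses)
wt % = 100 × oxide mass / glass mass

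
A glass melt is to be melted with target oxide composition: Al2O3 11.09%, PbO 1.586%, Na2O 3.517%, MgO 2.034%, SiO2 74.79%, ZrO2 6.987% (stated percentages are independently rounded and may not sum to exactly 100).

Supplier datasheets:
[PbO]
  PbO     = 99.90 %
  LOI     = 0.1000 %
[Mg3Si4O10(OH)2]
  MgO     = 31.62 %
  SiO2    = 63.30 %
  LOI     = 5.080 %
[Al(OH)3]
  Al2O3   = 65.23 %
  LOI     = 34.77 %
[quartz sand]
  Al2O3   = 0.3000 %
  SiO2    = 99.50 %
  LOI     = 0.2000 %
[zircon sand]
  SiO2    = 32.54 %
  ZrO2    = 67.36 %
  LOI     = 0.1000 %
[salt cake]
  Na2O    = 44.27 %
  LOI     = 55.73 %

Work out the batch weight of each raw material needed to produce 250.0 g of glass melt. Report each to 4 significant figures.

In-progress results are printed rounded to 4 significant digits — all arithmetic keeps full precision through every step; exactly one rounding is applied to each reported number. All derived quantities (the yield, ignition loss, net glass mass, the totals, six oxide percentages) are rebuilt at exact precision using the weight values on 250.0 g of glass, as written in the problem or the answer.
Oxide-by-oxide targets in 250.0 g glass melt:
  Al2O3: 11.09% × 250.0 = 27.72 g
  PbO: 1.586% × 250.0 = 3.965 g
  Na2O: 3.517% × 250.0 = 8.792 g
  MgO: 2.034% × 250.0 = 5.085 g
  SiO2: 74.79% × 250.0 = 187.0 g
  ZrO2: 6.987% × 250.0 = 17.47 g
A balance pass over the oxides, applying the batch weights above, on the stated basis (every target is met by its sum net of answer rounding effects):
  Al2O3: 41.73·0.6523 + 169.2·0.003000 = 27.73 g (target 27.72 g)
  PbO: 3.969·0.9990 = 3.965 g (target 3.965 g)
  Na2O: 19.86·0.4427 = 8.792 g (target 8.792 g)
  MgO: 16.08·0.3162 = 5.084 g (target 5.085 g)
  SiO2: 16.08·0.6330 + 169.2·0.9950 + 25.93·0.3254 = 187.0 g (target 187.0 g)
  ZrO2: 25.93·0.6736 = 17.47 g (target 17.47 g)
Glass-mass bookkeeping: total batch − LOI = 250.0 g (targets for the oxides total 250.0 g; the stated basis being 250.0 g — differing by rounding only).
Adding the batch up: Σ batch = 276.8 g; Σ batch·LOI gives LOI loss = 26.76 g; the yield ratio, glass ÷ batch: 90.33%.

Batch per 250.0 g glass melt:
  PbO: 3.969 g
  Mg3Si4O10(OH)2: 16.08 g
  Al(OH)3: 41.73 g
  quartz sand: 169.2 g
  zircon sand: 25.93 g
  salt cake: 19.86 g
Total batch = 276.8 g; LOI loss = 26.76 g; yield = 90.33%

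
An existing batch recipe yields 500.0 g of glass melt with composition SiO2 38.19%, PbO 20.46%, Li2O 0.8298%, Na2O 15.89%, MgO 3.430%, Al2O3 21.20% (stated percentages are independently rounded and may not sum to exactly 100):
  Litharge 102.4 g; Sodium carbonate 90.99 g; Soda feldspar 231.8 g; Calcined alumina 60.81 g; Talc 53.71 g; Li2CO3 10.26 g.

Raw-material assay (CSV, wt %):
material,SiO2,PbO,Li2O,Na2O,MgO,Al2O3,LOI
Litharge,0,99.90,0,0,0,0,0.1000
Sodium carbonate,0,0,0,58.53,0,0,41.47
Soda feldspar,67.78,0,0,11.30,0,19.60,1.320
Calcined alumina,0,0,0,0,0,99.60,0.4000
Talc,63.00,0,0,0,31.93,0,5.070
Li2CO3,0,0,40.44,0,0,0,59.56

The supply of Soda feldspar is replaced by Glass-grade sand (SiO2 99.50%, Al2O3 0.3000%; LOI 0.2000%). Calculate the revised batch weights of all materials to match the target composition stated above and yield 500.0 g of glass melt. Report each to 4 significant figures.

Revised batch per 500.0 g glass melt:
  Litharge: 102.4 g
  Sodium carbonate: 135.7 g
  Glass-grade sand: 157.9 g
  Calcined alumina: 106.0 g
  Talc: 53.71 g
  Li2CO3: 10.26 g
Total batch = 566.0 g; LOI loss = 65.95 g

The intermediate values are shown, rounded to four significant digits, alongside each step — the working math keeps full precision end to end — every reported result includes exactly one rounding. All derived quantities, which include ignition loss, six oxide percentages, net glass mass, the totals, the yield, are recomputed at full float precision, as written in the problem or answer text, from the weighed amounts per 500.0 g of glass.
Oxide-by-oxide targets in 500.0 g glass melt:
  SiO2: 38.19% × 500.0 = 191.0 g
  PbO: 20.46% × 500.0 = 102.3 g
  Li2O: 0.8298% × 500.0 = 4.149 g
  Na2O: 15.89% × 500.0 = 79.45 g
  MgO: 3.430% × 500.0 = 17.15 g
  Al2O3: 21.20% × 500.0 = 106.0 g
Oxide-by-oxide audit on the weights just shown, on the stated basis (each sum matches its target mass up to rounding of the answer):
  SiO2: 157.9·0.9950 + 53.71·0.6300 = 190.9 g (target 191.0 g)
  PbO: 102.4·0.9990 = 102.3 g (target 102.3 g)
  Li2O: 10.26·0.4044 = 4.149 g (target 4.149 g)
  Na2O: 135.7·0.5853 = 79.43 g (target 79.45 g)
  MgO: 53.71·0.3193 = 17.15 g (target 17.15 g)
  Al2O3: 157.9·0.003000 + 106.0·0.9960 = 106.0 g (target 106.0 g)
Consistency of the glass mass: the batch minus its LOI: 500.0 g (summing oxide targets gives 500.0 g; against the stated basis, 500.0 g — rounding explains the deltas).
Summing the batch: Σ batch = 566.0 g; ignition loss, Σ(batch × LOI) = 65.95 g; yield = glass ÷ total batch = 88.35%.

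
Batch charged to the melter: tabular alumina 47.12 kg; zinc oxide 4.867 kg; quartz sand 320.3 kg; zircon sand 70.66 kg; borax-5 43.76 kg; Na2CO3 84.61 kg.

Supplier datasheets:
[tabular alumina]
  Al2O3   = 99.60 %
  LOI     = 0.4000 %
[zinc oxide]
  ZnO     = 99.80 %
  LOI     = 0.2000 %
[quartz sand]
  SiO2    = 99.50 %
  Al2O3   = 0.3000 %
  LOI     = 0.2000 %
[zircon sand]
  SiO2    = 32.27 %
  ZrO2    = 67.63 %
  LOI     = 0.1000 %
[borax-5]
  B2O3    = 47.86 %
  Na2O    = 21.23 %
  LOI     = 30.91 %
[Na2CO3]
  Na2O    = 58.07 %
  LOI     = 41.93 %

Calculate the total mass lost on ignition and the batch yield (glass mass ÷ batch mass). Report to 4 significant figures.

LOI loss = 49.91 kg; glass = 521.4 kg; yield = 91.26%

Exact precision is kept in every operation — values along the way are shown with 4-significant-figure rounding when written out; exactly one rounding goes into each reported result; derived quantities are rebuilt at full float precision (LOI, totals, glass mass, six oxide percentages, the yield) from the batch weights at 521.4 kg of glass, as given in the problem or answer text.
Per-material ignition loss:
  tabular alumina: 47.12 × 0.004000 = 0.1885 kg
  zinc oxide: 4.867 × 0.002000 = 0.009734 kg
  quartz sand: 320.3 × 0.002000 = 0.6406 kg
  zircon sand: 70.66 × 0.001000 = 0.07066 kg
  borax-5: 43.76 × 0.3091 = 13.53 kg
  Na2CO3: 84.61 × 0.4193 = 35.48 kg
Total LOI = 49.91 kg
Glass = batch − LOI = 571.3 − 49.91 = 521.4 kg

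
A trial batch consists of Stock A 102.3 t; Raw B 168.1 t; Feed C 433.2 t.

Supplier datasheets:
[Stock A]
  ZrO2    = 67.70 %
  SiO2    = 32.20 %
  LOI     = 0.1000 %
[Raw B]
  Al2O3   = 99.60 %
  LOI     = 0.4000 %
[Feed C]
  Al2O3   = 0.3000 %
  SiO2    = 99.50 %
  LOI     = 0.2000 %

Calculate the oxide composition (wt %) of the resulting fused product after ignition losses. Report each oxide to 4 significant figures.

Glass mass = 702.0 t (batch 703.6 − LOI 1.641).
Composition: ZrO2 9.866%, Al2O3 24.04%, SiO2 66.10%

The intermediate values are printed (rounded to 4 significant digits) within the worked lines — the working math holds full precision at all times — every reported result is rounded a single time. All derived quantities, including the three compositions, LOI, glass mass, yield, the totals, are carried using the weight values for 702.0 t of glass at full precision, exactly as printed in problem or answer.
Per-oxide mass from batch:
  ZrO2: 102.3·0.6770 = 69.26 t
  Al2O3: 168.1·0.9960 + 433.2·0.003000 = 168.7 t
  SiO2: 102.3·0.3220 + 433.2·0.9950 = 464.0 t
LOI: 102.3·0.001000 + 168.1·0.004000 + 433.2·0.002000 = 1.641 t
The glass mass, total less LOI, = 703.6 − 1.641 = 702.0 t (equal to the oxide-mass sum)
each wt % is 100 × oxide ÷ glass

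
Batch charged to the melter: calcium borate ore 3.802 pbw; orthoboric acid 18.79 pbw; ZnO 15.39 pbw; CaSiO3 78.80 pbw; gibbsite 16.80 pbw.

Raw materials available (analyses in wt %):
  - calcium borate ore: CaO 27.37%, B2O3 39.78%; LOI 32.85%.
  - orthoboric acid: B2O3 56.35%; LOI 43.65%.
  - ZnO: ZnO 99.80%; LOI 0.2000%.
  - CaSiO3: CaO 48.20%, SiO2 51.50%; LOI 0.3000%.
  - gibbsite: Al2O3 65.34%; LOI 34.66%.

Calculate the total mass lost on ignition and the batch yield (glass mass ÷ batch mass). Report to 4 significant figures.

Mid-chain values are displayed, rounded to four significant figures, in the printout. The whole derivation keeps exact precision at every stage. Every reported value receives exactly one rounding; all derived quantities, including ignition loss, totals, the five compositions, the yield, glass mass, are rebuilt from the batch weights on 118.0 pbw of glass in full float precision, as set out in question or answer.
LOI of each material in turn:
  calcium borate ore: 3.802 × 0.3285 = 1.249 pbw
  orthoboric acid: 18.79 × 0.4365 = 8.202 pbw
  ZnO: 15.39 × 0.002000 = 0.03078 pbw
  CaSiO3: 78.80 × 0.003000 = 0.2364 pbw
  gibbsite: 16.80 × 0.3466 = 5.823 pbw
Total LOI = 15.54 pbw
Glass = batch − LOI = 133.6 − 15.54 = 118.0 pbw

LOI loss = 15.54 pbw; glass = 118.0 pbw; yield = 88.37%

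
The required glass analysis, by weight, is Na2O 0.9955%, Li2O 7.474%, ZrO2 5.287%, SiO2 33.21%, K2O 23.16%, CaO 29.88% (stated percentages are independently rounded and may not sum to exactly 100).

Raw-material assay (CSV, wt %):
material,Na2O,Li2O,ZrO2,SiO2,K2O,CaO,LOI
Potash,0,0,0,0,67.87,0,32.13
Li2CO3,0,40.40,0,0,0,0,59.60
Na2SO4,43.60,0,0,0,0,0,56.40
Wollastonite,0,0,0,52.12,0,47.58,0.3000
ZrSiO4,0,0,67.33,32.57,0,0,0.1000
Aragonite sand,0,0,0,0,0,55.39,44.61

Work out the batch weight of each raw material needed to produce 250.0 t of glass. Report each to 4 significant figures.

The intermediate values are printed, rounded to four significant figures, at each printed step — all arithmetic carries full float precision from first step to last. Each reported result is rounded once only — derived quantities are recomputed at full precision (the totals, glass mass, the yield, ignition loss, six oxide percentages) starting from the weights per 250.0 t of glass as given in the problem or the answer.
Oxide mass targets, per 250.0 t glass:
  Na2O: 0.9955% × 250.0 = 2.489 t
  Li2O: 7.474% × 250.0 = 18.68 t
  ZrO2: 5.287% × 250.0 = 13.22 t
  SiO2: 33.21% × 250.0 = 83.02 t
  K2O: 23.16% × 250.0 = 57.90 t
  CaO: 29.88% × 250.0 = 74.70 t
Verifying the oxide balance applying the batch weights above, under the basis named above (oxide sums agree with the targets once rounding is allowed for):
  Na2O: 5.708·0.4360 = 2.489 t (target 2.489 t)
  Li2O: 46.25·0.4040 = 18.69 t (target 18.68 t)
  ZrO2: 19.63·0.6733 = 13.22 t (target 13.22 t)
  SiO2: 147.0·0.5212 + 19.63·0.3257 = 83.01 t (target 83.02 t)
  K2O: 85.31·0.6787 = 57.90 t (target 57.90 t)
  CaO: 147.0·0.4758 + 8.565·0.5539 = 74.69 t (target 74.70 t)
Glass-mass closure: total batch − LOI = 250.0 t (summing oxide targets gives 250.0 t; with the basis standing at 250.0 t — rounding explains the deltas).
Total batch = Σ batch = 312.5 t; loss to ignition Σ batch·LOI = 62.48 t; glass ÷ batch gives a yield of 80.01%.

Batch per 250.0 t glass:
  Potash: 85.31 t
  Li2CO3: 46.25 t
  Na2SO4: 5.708 t
  Wollastonite: 147.0 t
  ZrSiO4: 19.63 t
  Aragonite sand: 8.565 t
Total batch = 312.5 t; LOI loss = 62.48 t; yield = 80.01%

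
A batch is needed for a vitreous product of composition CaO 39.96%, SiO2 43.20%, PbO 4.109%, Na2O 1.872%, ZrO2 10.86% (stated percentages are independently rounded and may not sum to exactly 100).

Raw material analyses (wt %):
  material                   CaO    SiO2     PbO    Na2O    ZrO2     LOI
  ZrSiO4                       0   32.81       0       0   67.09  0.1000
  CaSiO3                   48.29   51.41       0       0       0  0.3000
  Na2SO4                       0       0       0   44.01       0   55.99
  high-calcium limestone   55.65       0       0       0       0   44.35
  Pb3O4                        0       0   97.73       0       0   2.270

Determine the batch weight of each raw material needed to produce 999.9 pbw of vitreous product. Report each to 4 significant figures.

Every computation runs at full precision in all steps — mid-chain values appear (rounded to four significant figures) as written — every reported number is rounded just once; the derived quantities (glass mass, the totals, the yield, five oxide percentages, LOI) are recomputed at full precision starting from the weights at 999.9 pbw of glass, as they appear in question or answer.
Per-oxide target masses for 999.9 pbw vitreous product:
  CaO: 39.96% × 999.9 = 399.6 pbw
  SiO2: 43.20% × 999.9 = 432.0 pbw
  PbO: 4.109% × 999.9 = 41.09 pbw
  Na2O: 1.872% × 999.9 = 18.72 pbw
  ZrO2: 10.86% × 999.9 = 108.6 pbw
Mass-balance tally per oxide given the weights on record, under the basis named above (summed amounts equal target values inside rounding margins):
  CaO: 736.9·0.4829 + 78.53·0.5565 = 399.6 pbw (target 399.6 pbw)
  SiO2: 161.9·0.3281 + 736.9·0.5141 = 432.0 pbw (target 432.0 pbw)
  PbO: 42.04·0.9773 = 41.09 pbw (target 41.09 pbw)
  Na2O: 42.53·0.4401 = 18.72 pbw (target 18.72 pbw)
  ZrO2: 161.9·0.6709 = 108.6 pbw (target 108.6 pbw)
Glass-mass bookkeeping: the batch minus its LOI: 999.9 pbw (oxide target masses add up to 999.9 pbw; with the basis standing at 999.9 pbw — differing by rounding only).
Batch total: Σ batch = 1062 pbw; LOI loss = Σ batch·LOI = 61.97 pbw; the yield ratio, glass ÷ batch: 94.16%.

Batch per 999.9 pbw vitreous product:
  ZrSiO4: 161.9 pbw
  CaSiO3: 736.9 pbw
  Na2SO4: 42.53 pbw
  high-calcium limestone: 78.53 pbw
  Pb3O4: 42.04 pbw
Total batch = 1062 pbw; LOI loss = 61.97 pbw; yield = 94.16%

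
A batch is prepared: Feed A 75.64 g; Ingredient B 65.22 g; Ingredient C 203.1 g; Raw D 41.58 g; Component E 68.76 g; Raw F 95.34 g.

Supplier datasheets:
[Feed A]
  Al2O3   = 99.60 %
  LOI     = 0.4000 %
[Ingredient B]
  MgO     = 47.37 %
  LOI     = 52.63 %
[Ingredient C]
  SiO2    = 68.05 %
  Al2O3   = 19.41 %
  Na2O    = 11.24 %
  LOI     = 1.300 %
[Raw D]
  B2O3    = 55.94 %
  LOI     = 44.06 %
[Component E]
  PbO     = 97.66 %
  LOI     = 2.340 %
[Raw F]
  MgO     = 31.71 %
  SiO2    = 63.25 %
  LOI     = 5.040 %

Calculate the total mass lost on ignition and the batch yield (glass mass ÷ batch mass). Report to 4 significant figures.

Every computation holds full float precision at all times — values along the way appear, rounded to four significant figures, in the working — every reported number is rounded just once; derived quantities (glass mass, totals, the yield, LOI, six oxide percentages) are recomputed using the weight values at 487.6 g of glass at full precision, as set out in the question or the answer.
LOI of each material in turn:
  Feed A: 75.64 × 0.004000 = 0.3026 g
  Ingredient B: 65.22 × 0.5263 = 34.33 g
  Ingredient C: 203.1 × 0.01300 = 2.640 g
  Raw D: 41.58 × 0.4406 = 18.32 g
  Component E: 68.76 × 0.02340 = 1.609 g
  Raw F: 95.34 × 0.05040 = 4.805 g
Total LOI = 62.00 g
Glass = batch − LOI = 549.6 − 62.00 = 487.6 g

LOI loss = 62.00 g; glass = 487.6 g; yield = 88.72%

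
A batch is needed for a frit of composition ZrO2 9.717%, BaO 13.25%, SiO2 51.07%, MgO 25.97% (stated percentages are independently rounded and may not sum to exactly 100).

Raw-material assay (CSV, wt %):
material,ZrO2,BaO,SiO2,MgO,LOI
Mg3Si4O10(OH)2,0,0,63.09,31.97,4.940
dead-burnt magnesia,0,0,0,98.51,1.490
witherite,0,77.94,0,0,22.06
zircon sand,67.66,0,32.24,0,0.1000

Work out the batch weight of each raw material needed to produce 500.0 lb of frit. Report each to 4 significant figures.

Every computation carries exact precision in all steps. Working values are displayed rounded off to 4 significant digits at each printed step — every reported value is rounded a single time — derived quantities are recomputed at full precision (the totals, the four compositions, the yield, LOI, net glass mass) from the weighed amounts per 500.0 lb of glass, as they appear in question or answer.
Target oxide masses per 500.0 lb frit:
  ZrO2: 9.717% × 500.0 = 48.58 lb
  BaO: 13.25% × 500.0 = 66.25 lb
  SiO2: 51.07% × 500.0 = 255.4 lb
  MgO: 25.97% × 500.0 = 129.8 lb
Per-oxide balance check on the weights just shown, for the quoted basis mass (summed amounts equal target values within answer rounding):
  ZrO2: 71.81·0.6766 = 48.59 lb (target 48.58 lb)
  BaO: 85.00·0.7794 = 66.25 lb (target 66.25 lb)
  SiO2: 368.0·0.6309 + 71.81·0.3224 = 255.3 lb (target 255.4 lb)
  MgO: 368.0·0.3197 + 12.37·0.9851 = 129.8 lb (target 129.8 lb)
Glass mass check: whole batch net of LOI = 500.0 lb (summing oxide targets gives 500.0 lb; with the basis standing at 500.0 lb — rounding explains the deltas).
Whole-batch sum: Σ batch = 537.2 lb; loss to ignition Σ batch·LOI = 37.19 lb; yield, glass over the total, = 93.08%.

Batch per 500.0 lb frit:
  Mg3Si4O10(OH)2: 368.0 lb
  dead-burnt magnesia: 12.37 lb
  witherite: 85.00 lb
  zircon sand: 71.81 lb
Total batch = 537.2 lb; LOI loss = 37.19 lb; yield = 93.08%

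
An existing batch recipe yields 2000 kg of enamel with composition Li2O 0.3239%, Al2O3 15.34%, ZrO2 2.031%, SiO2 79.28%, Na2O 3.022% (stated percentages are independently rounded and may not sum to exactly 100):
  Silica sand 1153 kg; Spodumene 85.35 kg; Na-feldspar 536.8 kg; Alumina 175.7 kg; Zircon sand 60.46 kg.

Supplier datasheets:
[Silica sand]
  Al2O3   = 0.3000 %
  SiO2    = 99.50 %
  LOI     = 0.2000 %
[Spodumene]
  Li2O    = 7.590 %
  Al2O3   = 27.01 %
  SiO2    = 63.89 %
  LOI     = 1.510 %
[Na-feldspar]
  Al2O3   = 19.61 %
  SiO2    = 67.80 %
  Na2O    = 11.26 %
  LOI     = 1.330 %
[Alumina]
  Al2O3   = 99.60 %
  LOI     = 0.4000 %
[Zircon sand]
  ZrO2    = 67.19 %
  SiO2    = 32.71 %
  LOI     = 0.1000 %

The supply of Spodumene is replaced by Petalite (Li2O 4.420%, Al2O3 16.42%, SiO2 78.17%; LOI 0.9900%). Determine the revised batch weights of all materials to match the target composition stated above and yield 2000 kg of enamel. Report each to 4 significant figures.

The working math carries exact precision from first step to last; intermediates are shown, with 4-significant-digit rounding, when written out — each reported number is rounded once only; derived quantities are re-derived at full float precision (totals, LOI, yield, five oxide percentages, glass mass) from the batch weights on 2000 kg of glass, as they appear in problem or answer.
Target oxide masses per 2000 kg enamel:
  Li2O: 0.3239% × 2000 = 6.478 kg
  Al2O3: 15.34% × 2000 = 306.8 kg
  ZrO2: 2.031% × 2000 = 40.62 kg
  SiO2: 79.28% × 2000 = 1586 kg
  Na2O: 3.022% × 2000 = 60.44 kg
Verifying the oxide balance on the weights just shown, versus the basis set out (target by target, the sums agree exact up to rounding of places):
  Li2O: 146.6·0.04420 = 6.480 kg (target 6.478 kg)
  Al2O3: 1093·0.003000 + 146.6·0.1642 + 536.8·0.1961 + 174.9·0.9960 = 306.8 kg (target 306.8 kg)
  ZrO2: 60.46·0.6719 = 40.62 kg (target 40.62 kg)
  SiO2: 1093·0.9950 + 146.6·0.7817 + 536.8·0.6780 + 60.46·0.3271 = 1586 kg (target 1586 kg)
  Na2O: 536.8·0.1126 = 60.44 kg (target 60.44 kg)
Glass-mass closure: batch total minus LOI = 2000 kg (the targets, summed, come to 2000 kg; stated basis 2000 kg — rounding explains the deltas).
Batch total: Σ batch = 2012 kg; the LOI term Σ batch·LOI equals 11.54 kg; yield, glass over the total, = 99.43%.

Revised batch per 2000 kg enamel:
  Silica sand: 1093 kg
  Petalite: 146.6 kg
  Na-feldspar: 536.8 kg
  Alumina: 174.9 kg
  Zircon sand: 60.46 kg
Total batch = 2012 kg; LOI loss = 11.54 kg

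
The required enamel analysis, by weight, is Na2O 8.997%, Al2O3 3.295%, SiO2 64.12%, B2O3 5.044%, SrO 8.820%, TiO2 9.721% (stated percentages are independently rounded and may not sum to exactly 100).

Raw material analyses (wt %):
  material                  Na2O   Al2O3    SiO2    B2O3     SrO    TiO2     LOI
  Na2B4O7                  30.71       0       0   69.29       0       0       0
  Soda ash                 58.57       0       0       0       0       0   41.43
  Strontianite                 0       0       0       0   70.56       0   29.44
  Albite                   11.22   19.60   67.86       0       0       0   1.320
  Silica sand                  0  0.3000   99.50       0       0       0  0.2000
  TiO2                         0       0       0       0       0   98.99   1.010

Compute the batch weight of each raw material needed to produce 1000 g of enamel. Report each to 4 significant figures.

The whole derivation maintains full float precision through the solve. In-progress results are displayed, rounded to 4 significant digits, when written out — each reported value takes exactly one rounding. All derived quantities (glass mass, the yield, LOI, totals, six oxide percentages) are carried from the weighed amounts at 1000 g of glass in full precision as set out in the problem or the answer.
Target masses of each oxide per 1000 g enamel:
  Na2O: 8.997% × 1000 = 89.97 g
  Al2O3: 3.295% × 1000 = 32.95 g
  SiO2: 64.12% × 1000 = 641.2 g
  B2O3: 5.044% × 1000 = 50.44 g
  SrO: 8.820% × 1000 = 88.20 g
  TiO2: 9.721% × 1000 = 97.21 g
Oxide-by-oxide audit using the reported weights, on the stated basis (sums match the target masses given rounding of the digits):
  Na2O: 72.80·0.3071 + 84.81·0.5857 + 159.9·0.1122 = 89.97 g (target 89.97 g)
  Al2O3: 159.9·0.1960 + 535.4·0.003000 = 32.95 g (target 32.95 g)
  SiO2: 159.9·0.6786 + 535.4·0.9950 = 641.2 g (target 641.2 g)
  B2O3: 72.80·0.6929 = 50.44 g (target 50.44 g)
  SrO: 125.0·0.7056 = 88.20 g (target 88.20 g)
  TiO2: 98.20·0.9899 = 97.21 g (target 97.21 g)
Glass mass check: whole batch net of LOI = 1000 g (per-oxide target masses sum to 1000 g; stated basis 1000 g — gaps are rounding artifacts).
Batch grand total — Σ batch = 1076 g; loss to ignition Σ batch·LOI = 76.11 g; the yield ratio, glass ÷ batch: 92.93%.

Batch per 1000 g enamel:
  Na2B4O7: 72.80 g
  Soda ash: 84.81 g
  Strontianite: 125.0 g
  Albite: 159.9 g
  Silica sand: 535.4 g
  TiO2: 98.20 g
Total batch = 1076 g; LOI loss = 76.11 g; yield = 92.93%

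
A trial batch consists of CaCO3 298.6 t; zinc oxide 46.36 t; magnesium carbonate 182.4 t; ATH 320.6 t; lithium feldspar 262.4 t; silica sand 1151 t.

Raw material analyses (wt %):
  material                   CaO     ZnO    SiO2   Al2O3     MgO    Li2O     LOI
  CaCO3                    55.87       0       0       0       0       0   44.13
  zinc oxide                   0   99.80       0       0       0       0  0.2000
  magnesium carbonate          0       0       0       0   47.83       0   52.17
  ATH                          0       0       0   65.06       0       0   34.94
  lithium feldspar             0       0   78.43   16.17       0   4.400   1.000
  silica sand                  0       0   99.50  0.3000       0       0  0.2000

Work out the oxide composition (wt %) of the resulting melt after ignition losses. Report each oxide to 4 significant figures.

The whole derivation runs at full precision at every stage; the intermediate values are shown (rounded to 4 significant figures) across the worked steps; every reported number takes just one rounding. The derived quantities, which include the yield, net glass mass, the totals, ignition loss, the six compositions, are carried at full float precision, exactly as shown in the problem or the answer, using the weight values on 1917 t of glass.
What the batch supplies per oxide:
  CaO: 298.6·0.5587 = 166.8 t
  ZnO: 46.36·0.9980 = 46.27 t
  SiO2: 262.4·0.7843 + 1151·0.9950 = 1351 t
  Al2O3: 320.6·0.6506 + 262.4·0.1617 + 1151·0.003000 = 254.5 t
  MgO: 182.4·0.4783 = 87.24 t
  Li2O: 262.4·0.04400 = 11.55 t
LOI: 298.6·0.4413 + 46.36·0.002000 + 182.4·0.5217 + 320.6·0.3494 + 262.4·0.01000 + 1151·0.002000 = 344.0 t
Glass = total batch minus LOI = 2261 − 344.0 = 1917 t (= Σ oxide masses)
wt % = oxide mass / glass mass × 100

Glass mass = 1917 t (batch 2261 − LOI 344.0).
Composition: CaO 8.701%, ZnO 2.413%, SiO2 70.46%, Al2O3 13.27%, MgO 4.550%, Li2O 0.6022%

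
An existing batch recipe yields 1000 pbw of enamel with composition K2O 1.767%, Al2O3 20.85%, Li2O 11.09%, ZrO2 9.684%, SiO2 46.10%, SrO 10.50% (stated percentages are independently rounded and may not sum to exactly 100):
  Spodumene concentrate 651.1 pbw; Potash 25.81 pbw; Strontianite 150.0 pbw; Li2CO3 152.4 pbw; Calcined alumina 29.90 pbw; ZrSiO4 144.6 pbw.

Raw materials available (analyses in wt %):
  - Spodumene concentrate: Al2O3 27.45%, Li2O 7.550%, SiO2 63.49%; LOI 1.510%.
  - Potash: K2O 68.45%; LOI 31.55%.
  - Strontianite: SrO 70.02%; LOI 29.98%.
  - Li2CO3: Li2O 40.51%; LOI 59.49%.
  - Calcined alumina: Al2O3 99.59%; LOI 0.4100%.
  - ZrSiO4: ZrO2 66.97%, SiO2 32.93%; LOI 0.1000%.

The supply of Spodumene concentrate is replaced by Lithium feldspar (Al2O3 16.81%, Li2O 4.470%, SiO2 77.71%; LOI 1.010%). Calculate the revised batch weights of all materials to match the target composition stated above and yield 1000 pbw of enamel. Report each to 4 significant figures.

Each numeric step holds full float precision at all times; values along the way are displayed, rounded to 4 significant figures, in the working. Each reported number includes exactly one rounding; all derived quantities (net glass mass, six oxide percentages, LOI, yield, totals) are computed using the weight values at 1000 pbw of glass in full precision, exactly as shown in either problem or answer.
Per-oxide target masses for 1000 pbw enamel:
  K2O: 1.767% × 1000 = 17.67 pbw
  Al2O3: 20.85% × 1000 = 208.5 pbw
  Li2O: 11.09% × 1000 = 110.9 pbw
  ZrO2: 9.684% × 1000 = 96.84 pbw
  SiO2: 46.10% × 1000 = 461.0 pbw
  SrO: 10.50% × 1000 = 105.0 pbw
Verifying the oxide balance per the reported batch figures, versus the basis set out (each sum matches its target mass modulo rounding of the values):
  K2O: 25.81·0.6845 = 17.67 pbw (target 17.67 pbw)
  Al2O3: 532.0·0.1681 + 119.6·0.9959 = 208.5 pbw (target 208.5 pbw)
  Li2O: 532.0·0.04470 + 215.1·0.4051 = 110.9 pbw (target 110.9 pbw)
  ZrO2: 144.6·0.6697 = 96.84 pbw (target 96.84 pbw)
  SiO2: 532.0·0.7771 + 144.6·0.3293 = 461.0 pbw (target 461.0 pbw)
  SrO: 150.0·0.7002 = 105.0 pbw (target 105.0 pbw)
Glass-mass sanity pass: total charge less LOI = 1000 pbw (targets for the oxides total 999.9 pbw; basis as stated: 1000 pbw — any gap is answer rounding).
Whole-batch sum: Σ batch = 1187 pbw; LOI loss = Σ batch·LOI = 187.1 pbw; yield: glass divided by total = 84.24%.

Revised batch per 1000 pbw enamel:
  Lithium feldspar: 532.0 pbw
  Potash: 25.81 pbw
  Strontianite: 150.0 pbw
  Li2CO3: 215.1 pbw
  Calcined alumina: 119.6 pbw
  ZrSiO4: 144.6 pbw
Total batch = 1187 pbw; LOI loss = 187.1 pbw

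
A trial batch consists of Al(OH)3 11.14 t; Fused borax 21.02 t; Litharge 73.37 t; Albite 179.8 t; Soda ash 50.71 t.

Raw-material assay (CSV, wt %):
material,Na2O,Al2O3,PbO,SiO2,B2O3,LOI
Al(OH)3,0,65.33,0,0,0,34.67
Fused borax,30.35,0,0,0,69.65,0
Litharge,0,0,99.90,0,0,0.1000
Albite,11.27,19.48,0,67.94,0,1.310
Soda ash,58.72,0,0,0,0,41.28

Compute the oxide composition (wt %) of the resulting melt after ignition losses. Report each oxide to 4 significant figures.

Glass mass = 308.8 t (batch 336.0 − LOI 27.22).
Composition: Na2O 18.27%, Al2O3 13.70%, PbO 23.73%, SiO2 39.56%, B2O3 4.741%

Values along the way are displayed with 4-significant-digit rounding when written out. All internal work holds exact precision through every step; each reported number receives exactly one rounding — all derived quantities (glass mass, the five compositions, ignition loss, yield, totals) are re-derived from the batch weights on 308.8 t of glass in exact precision, exactly as shown in the problem or answer text.
Oxide-by-oxide delivered mass:
  Na2O: 21.02·0.3035 + 179.8·0.1127 + 50.71·0.5872 = 56.42 t
  Al2O3: 11.14·0.6533 + 179.8·0.1948 = 42.30 t
  PbO: 73.37·0.9990 = 73.30 t
  SiO2: 179.8·0.6794 = 122.2 t
  B2O3: 21.02·0.6965 = 14.64 t
LOI: 11.14·0.3467 + 73.37·0.001000 + 179.8·0.01310 + 50.71·0.4128 = 27.22 t
batch − LOI leaves glass = 336.0 − 27.22 = 308.8 t (= the summed oxide contributions)
oxide / glass × 100 gives the wt %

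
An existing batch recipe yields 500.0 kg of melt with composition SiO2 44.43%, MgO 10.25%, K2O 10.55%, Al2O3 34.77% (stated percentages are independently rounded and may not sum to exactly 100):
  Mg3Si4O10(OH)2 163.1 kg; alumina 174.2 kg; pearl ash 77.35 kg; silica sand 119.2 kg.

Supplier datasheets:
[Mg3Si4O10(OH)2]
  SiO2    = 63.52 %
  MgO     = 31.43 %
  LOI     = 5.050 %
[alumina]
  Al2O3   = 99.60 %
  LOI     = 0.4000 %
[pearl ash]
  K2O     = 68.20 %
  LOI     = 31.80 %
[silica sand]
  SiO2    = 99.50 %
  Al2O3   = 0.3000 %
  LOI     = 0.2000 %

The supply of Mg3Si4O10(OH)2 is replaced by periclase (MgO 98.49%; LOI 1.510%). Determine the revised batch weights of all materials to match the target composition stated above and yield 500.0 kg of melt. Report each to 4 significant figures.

Mid-chain values appear (rounded to four significant figures) on the page — the whole derivation carries full float precision through the solve — exactly one rounding is applied to each reported result. Derived quantities, which include the totals, LOI, four oxide percentages, net glass mass, yield, are re-derived in full precision, as given in either problem or answer, starting from the weights for 500.0 kg of glass.
The oxide mass targets at 500.0 kg melt:
  SiO2: 44.43% × 500.0 = 222.2 kg
  MgO: 10.25% × 500.0 = 51.25 kg
  K2O: 10.55% × 500.0 = 52.75 kg
  Al2O3: 34.77% × 500.0 = 173.8 kg
Per-oxide balance check from the weights as reported, on the stated basis (every target is met by its sum up to rounding of the answer):
  SiO2: 223.3·0.9950 = 222.2 kg (target 222.2 kg)
  MgO: 52.04·0.9849 = 51.25 kg (target 51.25 kg)
  K2O: 77.35·0.6820 = 52.75 kg (target 52.75 kg)
  Al2O3: 173.9·0.9960 + 223.3·0.003000 = 173.9 kg (target 173.8 kg)
Consistency of the glass mass: total batch − LOI = 500.1 kg (summing oxide targets gives 500.0 kg; stated basis 500.0 kg — any gap is answer rounding).
Batch total: Σ batch = 526.6 kg; ignition loss, Σ(batch × LOI) = 26.53 kg; yield = glass ÷ total batch = 94.96%.

Revised batch per 500.0 kg melt:
  periclase: 52.04 kg
  alumina: 173.9 kg
  pearl ash: 77.35 kg
  silica sand: 223.3 kg
Total batch = 526.6 kg; LOI loss = 26.53 kg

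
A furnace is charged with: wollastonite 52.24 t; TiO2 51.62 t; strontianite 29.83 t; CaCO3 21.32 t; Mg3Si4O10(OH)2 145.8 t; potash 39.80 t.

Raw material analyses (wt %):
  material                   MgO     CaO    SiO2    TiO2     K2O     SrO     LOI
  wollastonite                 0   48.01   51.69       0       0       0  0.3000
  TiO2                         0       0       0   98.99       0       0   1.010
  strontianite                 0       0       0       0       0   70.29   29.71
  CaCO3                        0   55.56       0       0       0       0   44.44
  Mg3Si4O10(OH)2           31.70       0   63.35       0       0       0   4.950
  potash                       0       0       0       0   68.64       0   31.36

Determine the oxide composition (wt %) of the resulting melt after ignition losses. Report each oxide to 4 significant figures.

Glass mass = 301.9 t (batch 340.6 − LOI 38.71).
Composition: MgO 15.31%, CaO 12.23%, SiO2 39.54%, TiO2 16.93%, K2O 9.049%, SrO 6.945%

Working values are printed, rounded to 4 significant digits, in the working. Full float precision is carried from first step to last. Every reported value is rounded exactly once — derived quantities are recomputed starting from the weights at 301.9 t of glass in full precision (net glass mass, the yield, the six compositions, totals, ignition loss), as written in question or answer.
Oxide-by-oxide delivered mass:
  MgO: 145.8·0.3170 = 46.22 t
  CaO: 52.24·0.4801 + 21.32·0.5556 = 36.93 t
  SiO2: 52.24·0.5169 + 145.8·0.6335 = 119.4 t
  TiO2: 51.62·0.9899 = 51.10 t
  K2O: 39.80·0.6864 = 27.32 t
  SrO: 29.83·0.7029 = 20.97 t
LOI: 52.24·0.003000 + 51.62·0.01010 + 29.83·0.2971 + 21.32·0.4444 + 145.8·0.04950 + 39.80·0.3136 = 38.71 t
Glass mass = batch − LOI = 340.6 − 38.71 = 301.9 t (= Σ oxide masses)
each wt % is 100 × oxide ÷ glass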